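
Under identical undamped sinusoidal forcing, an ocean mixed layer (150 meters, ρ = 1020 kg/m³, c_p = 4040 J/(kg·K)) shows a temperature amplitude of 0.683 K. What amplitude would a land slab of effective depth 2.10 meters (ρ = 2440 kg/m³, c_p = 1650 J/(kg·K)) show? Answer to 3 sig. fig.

49.9 K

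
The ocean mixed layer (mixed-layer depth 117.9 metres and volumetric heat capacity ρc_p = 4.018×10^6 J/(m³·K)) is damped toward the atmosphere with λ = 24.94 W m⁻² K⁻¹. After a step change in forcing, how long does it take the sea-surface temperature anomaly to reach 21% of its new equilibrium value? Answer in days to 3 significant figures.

Areal heat capacity C = ρc_p × D = 4.018×10^6 × 117.9 = 4.74×10^8 J/(m²·K).
τ = C / λ = 4.74×10^8 / 24.94 = 1.90×10^7 s.
Fraction reached: 1 − e^(−t/τ) = 0.21 ⇒ t = −τ ln(1 − 0.21) = τ × 0.236.
t = 4.48×10^6 s = 51.8 days.

51.8 days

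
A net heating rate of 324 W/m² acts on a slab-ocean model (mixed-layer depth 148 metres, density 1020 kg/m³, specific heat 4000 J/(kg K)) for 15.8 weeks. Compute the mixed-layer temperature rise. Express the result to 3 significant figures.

5.13 K

Areal heat capacity C = ρ c_p D = 1020 × 4000 × 148 = 6.04×10^8 J/(m^2 K).
Net heat input Q = F Δt = 324 × (15.8 weeks × 6.048×10^5 s/week) = 3.10×10^9 J/m².
ΔT = Q / C = 3.10×10^9 / 6.04×10^8 = 5.13 K.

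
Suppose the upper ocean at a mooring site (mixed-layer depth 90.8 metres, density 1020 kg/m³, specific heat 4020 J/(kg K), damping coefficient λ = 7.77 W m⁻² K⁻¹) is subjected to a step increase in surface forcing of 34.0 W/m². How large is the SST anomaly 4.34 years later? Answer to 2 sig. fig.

Areal heat capacity C = ρ c_p D = 1020 × 4020 × 90.8 = 3.72×10^8 J/(m^2 K).
τ = C / λ = 3.72×10^8 / 7.77 = 4.79×10^7 s.
Equilibrium anomaly ΔT_eq = F / λ = 34.0 / 7.77 = 4.38 K.
t = 4.34 years = 1.37×10^8 s, so t/τ = 2.86.
ΔT(t) = ΔT_eq (1 − e^(−t/τ)) = 4.38 × (1 − e^−2.86) = 4.12 K.

4.1 K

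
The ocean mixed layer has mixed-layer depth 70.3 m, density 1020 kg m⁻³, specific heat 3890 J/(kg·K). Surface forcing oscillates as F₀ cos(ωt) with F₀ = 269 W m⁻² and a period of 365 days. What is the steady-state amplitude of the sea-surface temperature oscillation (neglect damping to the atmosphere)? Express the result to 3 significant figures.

Areal heat capacity C = ρ c_p D = 1020 × 3890 × 70.3 = 2.79×10^8 J/(m^2 K).
Angular frequency ω = 2π / T = 2π / 3.15×10^7 s = 1.99×10^-7 s⁻¹.
Cω = 2.79×10^8 × 1.99×10^-7 = 55.6 W/(m²·K).
Amplitude A = F₀ / (Cω) = 269 / 55.6 = 4.84 K.

4.84 K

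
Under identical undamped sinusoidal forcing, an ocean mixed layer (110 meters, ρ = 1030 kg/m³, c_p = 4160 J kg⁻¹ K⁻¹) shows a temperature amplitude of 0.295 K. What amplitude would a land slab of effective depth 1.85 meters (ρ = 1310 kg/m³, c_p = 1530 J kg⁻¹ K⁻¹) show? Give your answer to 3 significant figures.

C_ocean = 4.71×10^8 J/(m²·K); C_land = 3.71×10^6 J/(m²·K).
A ∝ 1/C ⇒ A_land = A_ocean × C_ocean/C_land = 0.295 × 127 = 37.5 K.

37.5 K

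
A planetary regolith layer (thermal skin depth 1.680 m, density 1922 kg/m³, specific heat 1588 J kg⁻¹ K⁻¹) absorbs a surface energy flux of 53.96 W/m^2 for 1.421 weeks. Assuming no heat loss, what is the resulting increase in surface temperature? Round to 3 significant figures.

Areal heat capacity C = ρ c_p D = 1922 × 1588 × 1.680 = 5.13×10^6 J/(m²·K).
Net heat input Q = F Δt = 53.96 × (1.421 weeks × 6.048×10^5 s/week) = 4.64×10^7 J/m².
ΔT = Q / C = 4.64×10^7 / 5.13×10^6 = 9.04 K.

9.04 K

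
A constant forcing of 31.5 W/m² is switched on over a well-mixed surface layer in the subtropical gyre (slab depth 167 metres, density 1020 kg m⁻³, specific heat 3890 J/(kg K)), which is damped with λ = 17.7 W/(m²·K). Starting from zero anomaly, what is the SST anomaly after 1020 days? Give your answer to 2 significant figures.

Areal heat capacity C = ρ c_p D = 1020 × 3890 × 167 = 6.63×10^8 J m⁻² K⁻¹.
τ = C / λ = 6.63×10^8 / 17.7 = 3.74×10^7 s.
Equilibrium anomaly ΔT_eq = F / λ = 31.5 / 17.7 = 1.78 K.
t = 1020 days = 8.81×10^7 s, so t/τ = 2.35.
ΔT(t) = ΔT_eq (1 − e^(−t/τ)) = 1.78 × (1 − e^−2.35) = 1.61 K.

1.6 K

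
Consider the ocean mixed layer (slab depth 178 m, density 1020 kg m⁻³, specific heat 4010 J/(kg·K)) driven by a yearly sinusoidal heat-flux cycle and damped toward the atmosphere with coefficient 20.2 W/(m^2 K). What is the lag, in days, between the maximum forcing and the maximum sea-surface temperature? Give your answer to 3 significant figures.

83.2 days

Areal heat capacity C = ρ c_p D = 1020 × 4010 × 178 = 7.28×10^8 J/(m^2 K).
ω = 2π / 3.15×10^7 s = 1.99×10^-7 s⁻¹.
Phase lag φ = arctan(Cω/λ) = arctan(145/20.2) = 1.43 rad.
Time lag = φ / ω = 1.43 / 1.99×10^-7 = 7.19×10^6 s = 83.2 days.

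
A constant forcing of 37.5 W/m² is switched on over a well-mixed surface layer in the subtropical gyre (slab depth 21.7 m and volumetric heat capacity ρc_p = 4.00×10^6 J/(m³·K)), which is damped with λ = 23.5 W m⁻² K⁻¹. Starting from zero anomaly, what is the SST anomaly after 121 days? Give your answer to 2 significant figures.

1.5 K

Areal heat capacity C = ρc_p × D = 4.00×10^6 × 21.7 = 8.68×10^7 J m⁻² K⁻¹.
τ = C / λ = 8.68×10^7 / 23.5 = 3.69×10^6 s.
Equilibrium anomaly ΔT_eq = F / λ = 37.5 / 23.5 = 1.60 K.
t = 121 days = 1.05×10^7 s, so t/τ = 2.83.
ΔT(t) = ΔT_eq (1 − e^(−t/τ)) = 1.60 × (1 − e^−2.83) = 1.50 K.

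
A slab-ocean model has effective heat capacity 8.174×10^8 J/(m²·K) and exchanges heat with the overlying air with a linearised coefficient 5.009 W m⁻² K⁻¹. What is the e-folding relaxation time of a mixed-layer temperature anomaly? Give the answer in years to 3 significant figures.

Areal heat capacity C = 8.174×10^8 J/(m²·K) (given).
Relaxation time τ = C / λ = 8.17×10^8 / 5.009 = 1.63×10^8 s.
In years: 1.63×10^8 s / (3.156×10^7 s/year) = 5.17 years.

5.17 years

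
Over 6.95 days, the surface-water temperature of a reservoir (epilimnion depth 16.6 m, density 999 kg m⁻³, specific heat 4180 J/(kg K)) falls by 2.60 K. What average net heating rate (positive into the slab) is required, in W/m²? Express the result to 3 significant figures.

Areal heat capacity C = ρ c_p D = 999 × 4180 × 16.6 = 6.93×10^7 J/(m^2 K).
Required heat per unit area: Q = C ΔT = 6.93×10^7 × -2.60 = -1.80×10^8 J/m².
Flux F = Q / Δt = -1.80×10^8 / 6.00×10^5 s = -300 W/m².

-300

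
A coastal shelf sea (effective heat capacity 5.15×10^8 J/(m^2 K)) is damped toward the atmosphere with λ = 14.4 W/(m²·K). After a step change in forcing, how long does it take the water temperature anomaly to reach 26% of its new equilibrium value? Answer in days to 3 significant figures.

125 days

Areal heat capacity C = 5.15×10^8 J/(m^2 K) (given).
τ = C / λ = 5.15×10^8 / 14.4 = 3.58×10^7 s.
Fraction reached: 1 − e^(−t/τ) = 0.26 ⇒ t = −τ ln(1 − 0.26) = τ × 0.301.
t = 1.08×10^7 s = 125 days.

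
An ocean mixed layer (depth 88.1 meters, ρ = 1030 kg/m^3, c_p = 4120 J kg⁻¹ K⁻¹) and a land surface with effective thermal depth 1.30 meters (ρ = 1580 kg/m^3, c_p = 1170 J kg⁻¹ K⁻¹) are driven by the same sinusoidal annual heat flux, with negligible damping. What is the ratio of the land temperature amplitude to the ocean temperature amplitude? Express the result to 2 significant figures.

C_ocean = 1030 × 4120 × 88.1 = 3.74×10^8 J/(m²·K).
C_land = 1580 × 1170 × 1.30 = 2.40×10^6 J/(m²·K).
Undamped amplitude ∝ 1/C, so A_land/A_ocean = C_ocean/C_land = 156.

160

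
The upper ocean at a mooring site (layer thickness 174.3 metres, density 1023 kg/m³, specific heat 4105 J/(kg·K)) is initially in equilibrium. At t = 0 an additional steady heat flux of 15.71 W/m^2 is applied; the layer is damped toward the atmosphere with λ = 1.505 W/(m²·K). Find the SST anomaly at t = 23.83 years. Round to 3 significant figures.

Areal heat capacity C = ρ c_p D = 1023 × 4105 × 174.3 = 7.32×10^8 J/(m²·K).
τ = C / λ = 7.32×10^8 / 1.505 = 4.86×10^8 s.
Equilibrium anomaly ΔT_eq = F / λ = 15.71 / 1.505 = 10.4 K.
t = 23.83 years = 7.52×10^8 s, so t/τ = 1.55.
ΔT(t) = ΔT_eq (1 − e^(−t/τ)) = 10.4 × (1 − e^−1.55) = 8.21 K.

8.21 K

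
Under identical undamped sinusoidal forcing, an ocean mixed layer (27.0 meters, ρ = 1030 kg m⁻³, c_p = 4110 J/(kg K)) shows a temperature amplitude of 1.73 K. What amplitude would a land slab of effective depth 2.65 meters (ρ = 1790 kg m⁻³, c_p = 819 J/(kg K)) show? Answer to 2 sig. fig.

C_ocean = 1.14×10^8 J/(m²·K); C_land = 3.88×10^6 J/(m²·K).
A ∝ 1/C ⇒ A_land = A_ocean × C_ocean/C_land = 1.73 × 29.4 = 50.9 K.

51 K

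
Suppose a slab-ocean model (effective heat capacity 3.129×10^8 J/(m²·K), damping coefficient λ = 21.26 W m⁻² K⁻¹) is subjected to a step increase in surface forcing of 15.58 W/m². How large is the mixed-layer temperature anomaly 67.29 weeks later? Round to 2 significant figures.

0.69 K

Areal heat capacity C = 3.129×10^8 J/(m²·K) (given).
τ = C / λ = 3.13×10^8 / 21.26 = 1.47×10^7 s.
Equilibrium anomaly ΔT_eq = F / λ = 15.58 / 21.26 = 0.733 K.
t = 67.29 weeks = 4.07×10^7 s, so t/τ = 2.77.
ΔT(t) = ΔT_eq (1 − e^(−t/τ)) = 0.733 × (1 − e^−2.77) = 0.687 K.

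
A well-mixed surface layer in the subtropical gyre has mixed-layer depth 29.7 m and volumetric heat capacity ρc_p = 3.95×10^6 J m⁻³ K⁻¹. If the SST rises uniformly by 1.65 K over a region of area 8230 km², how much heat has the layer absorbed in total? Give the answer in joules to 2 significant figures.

1.6×10^18 J

Areal heat capacity C = ρc_p × D = 3.95×10^6 × 29.7 = 1.17×10^8 J/(m²·K).
Heat per unit area: q = C ΔT = 1.17×10^8 × 1.65 = 1.94×10^8 J/m².
Total heat: Q = q × A = 1.94×10^8 × (8230 × 10⁶ m²) = 1.59×10^18 J.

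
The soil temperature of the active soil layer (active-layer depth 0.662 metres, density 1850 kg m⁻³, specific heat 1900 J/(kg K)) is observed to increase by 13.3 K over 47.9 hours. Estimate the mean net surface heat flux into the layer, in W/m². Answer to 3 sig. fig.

179

Areal heat capacity C = ρ c_p D = 1850 × 1900 × 0.662 = 2.33×10^6 J m⁻² K⁻¹.
Required heat per unit area: Q = C ΔT = 2.33×10^6 × 13.3 = 3.09×10^7 J/m².
Flux F = Q / Δt = 3.09×10^7 / 1.72×10^5 s = 179 W/m².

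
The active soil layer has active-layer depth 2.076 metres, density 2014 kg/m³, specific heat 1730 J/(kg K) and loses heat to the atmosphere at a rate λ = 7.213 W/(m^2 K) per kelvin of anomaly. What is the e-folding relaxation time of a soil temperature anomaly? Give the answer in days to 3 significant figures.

11.6 days

Areal heat capacity C = ρ c_p D = 2014 × 1730 × 2.076 = 7.23×10^6 J/(m^2 K).
Relaxation time τ = C / λ = 7.23×10^6 / 7.213 = 1.00×10^6 s.
In days: 1.00×10^6 s / (86400 s/day) = 11.6 days.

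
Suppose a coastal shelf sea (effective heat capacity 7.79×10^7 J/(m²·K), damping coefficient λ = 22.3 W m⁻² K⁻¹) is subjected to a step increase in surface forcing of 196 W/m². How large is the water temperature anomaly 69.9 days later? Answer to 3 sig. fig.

7.23 K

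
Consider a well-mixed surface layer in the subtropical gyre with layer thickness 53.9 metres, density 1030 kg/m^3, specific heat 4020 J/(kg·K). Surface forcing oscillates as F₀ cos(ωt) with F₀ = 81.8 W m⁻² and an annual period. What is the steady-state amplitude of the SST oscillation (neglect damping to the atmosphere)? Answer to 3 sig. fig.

1.84 K

Areal heat capacity C = ρ c_p D = 1030 × 4020 × 53.9 = 2.23×10^8 J/(m^2 K).
Angular frequency ω = 2π / T = 2π / 3.15×10^7 s = 1.99×10^-7 s⁻¹.
Cω = 2.23×10^8 × 1.99×10^-7 = 44.5 W/(m²·K).
Amplitude A = F₀ / (Cω) = 81.8 / 44.5 = 1.84 K.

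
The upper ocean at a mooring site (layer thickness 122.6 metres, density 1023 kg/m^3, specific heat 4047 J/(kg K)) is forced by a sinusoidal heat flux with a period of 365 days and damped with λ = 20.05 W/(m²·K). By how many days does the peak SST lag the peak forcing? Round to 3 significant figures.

79.9 days

Areal heat capacity C = ρ c_p D = 1023 × 4047 × 122.6 = 5.08×10^8 J m⁻² K⁻¹.
ω = 2π / 3.15×10^7 s = 1.99×10^-7 s⁻¹.
Phase lag φ = arctan(Cω/λ) = arctan(101/20.05) = 1.38 rad.
Time lag = φ / ω = 1.38 / 1.99×10^-7 = 6.90×10^6 s = 79.9 days.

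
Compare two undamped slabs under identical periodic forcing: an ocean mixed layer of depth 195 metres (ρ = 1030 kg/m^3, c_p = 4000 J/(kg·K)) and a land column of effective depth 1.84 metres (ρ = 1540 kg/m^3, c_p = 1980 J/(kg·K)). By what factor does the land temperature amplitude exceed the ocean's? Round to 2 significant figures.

C_ocean = 1030 × 4000 × 195 = 8.03×10^8 J/(m²·K).
C_land = 1540 × 1980 × 1.84 = 5.61×10^6 J/(m²·K).
Undamped amplitude ∝ 1/C, so A_land/A_ocean = C_ocean/C_land = 143.

140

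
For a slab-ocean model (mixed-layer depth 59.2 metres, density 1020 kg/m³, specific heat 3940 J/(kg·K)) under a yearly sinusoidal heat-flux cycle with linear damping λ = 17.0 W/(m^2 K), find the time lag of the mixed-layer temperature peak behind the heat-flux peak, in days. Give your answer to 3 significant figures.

Areal heat capacity C = ρ c_p D = 1020 × 3940 × 59.2 = 2.38×10^8 J/(m²·K).
ω = 2π / 3.15×10^7 s = 1.99×10^-7 s⁻¹.
Phase lag φ = arctan(Cω/λ) = arctan(47.4/17.0) = 1.23 rad.
Time lag = φ / ω = 1.23 / 1.99×10^-7 = 6.16×10^6 s = 71.2 days.

71.2 days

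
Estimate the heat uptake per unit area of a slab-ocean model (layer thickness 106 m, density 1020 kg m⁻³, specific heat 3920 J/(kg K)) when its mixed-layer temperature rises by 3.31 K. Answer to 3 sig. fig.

1.40×10^9

Areal heat capacity C = ρ c_p D = 1020 × 3920 × 106 = 4.24×10^8 J/(m²·K).
ΔQ = C ΔT = 4.24×10^8 × 3.31 = 1.40×10^9 J/m².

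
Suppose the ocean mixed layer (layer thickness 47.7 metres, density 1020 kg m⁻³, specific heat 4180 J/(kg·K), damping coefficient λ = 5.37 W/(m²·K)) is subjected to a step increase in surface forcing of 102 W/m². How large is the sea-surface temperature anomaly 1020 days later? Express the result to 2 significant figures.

17 K

Areal heat capacity C = ρ c_p D = 1020 × 4180 × 47.7 = 2.03×10^8 J/(m^2 K).
τ = C / λ = 2.03×10^8 / 5.37 = 3.79×10^7 s.
Equilibrium anomaly ΔT_eq = F / λ = 102 / 5.37 = 19.0 K.
t = 1020 days = 8.81×10^7 s, so t/τ = 2.33.
ΔT(t) = ΔT_eq (1 − e^(−t/τ)) = 19.0 × (1 − e^−2.33) = 17.1 K.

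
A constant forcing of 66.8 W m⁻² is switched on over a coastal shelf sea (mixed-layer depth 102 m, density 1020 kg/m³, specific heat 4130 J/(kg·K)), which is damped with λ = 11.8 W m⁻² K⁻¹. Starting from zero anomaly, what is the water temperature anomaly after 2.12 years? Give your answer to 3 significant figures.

Areal heat capacity C = ρ c_p D = 1020 × 4130 × 102 = 4.30×10^8 J/(m²·K).
τ = C / λ = 4.30×10^8 / 11.8 = 3.64×10^7 s.
Equilibrium anomaly ΔT_eq = F / λ = 66.8 / 11.8 = 5.66 K.
t = 2.12 years = 6.69×10^7 s, so t/τ = 1.84.
ΔT(t) = ΔT_eq (1 − e^(−t/τ)) = 5.66 × (1 − e^−1.84) = 4.76 K.

4.76 K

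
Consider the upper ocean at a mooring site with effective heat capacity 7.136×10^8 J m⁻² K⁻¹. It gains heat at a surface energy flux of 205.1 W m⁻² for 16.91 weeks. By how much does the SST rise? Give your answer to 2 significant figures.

2.9 K

Areal heat capacity C = 7.136×10^8 J m⁻² K⁻¹ (given).
Net heat input Q = F Δt = 205.1 × (16.91 weeks × 6.048×10^5 s/week) = 2.10×10^9 J/m².
ΔT = Q / C = 2.10×10^9 / 7.14×10^8 = 2.94 K.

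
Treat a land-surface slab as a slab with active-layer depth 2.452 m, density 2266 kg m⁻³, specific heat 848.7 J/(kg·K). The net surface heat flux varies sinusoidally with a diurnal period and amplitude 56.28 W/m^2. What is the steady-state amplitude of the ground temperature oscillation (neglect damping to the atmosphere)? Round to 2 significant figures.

Areal heat capacity C = ρ c_p D = 2266 × 848.7 × 2.452 = 4.72×10^6 J m⁻² K⁻¹.
Angular frequency ω = 2π / T = 2π / 86400 s = 7.27×10^-5 s⁻¹.
Cω = 4.72×10^6 × 7.27×10^-5 = 343 W/(m²·K).
Amplitude A = F₀ / (Cω) = 56.28 / 343 = 0.164 K.

0.16 K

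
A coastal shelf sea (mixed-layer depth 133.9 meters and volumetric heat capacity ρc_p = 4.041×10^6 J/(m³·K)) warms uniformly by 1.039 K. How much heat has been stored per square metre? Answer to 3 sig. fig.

5.62×10^8

Areal heat capacity C = ρc_p × D = 4.041×10^6 × 133.9 = 5.41×10^8 J/(m^2 K).
ΔQ = C ΔT = 5.41×10^8 × 1.039 = 5.62×10^8 J/m².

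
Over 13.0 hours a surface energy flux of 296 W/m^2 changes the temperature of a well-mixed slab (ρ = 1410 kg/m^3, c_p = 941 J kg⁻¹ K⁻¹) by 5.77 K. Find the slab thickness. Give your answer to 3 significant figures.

Heat input Q = F Δt = 296 × 46800 s = 1.39×10^7 J/m².
Required areal heat capacity C = Q / ΔT = 2.40×10^6 J/(m²·K).
Depth D = C / (ρ c_p) = 2.40×10^6 / (1410 × 941) = 1.81 m.

1.81 m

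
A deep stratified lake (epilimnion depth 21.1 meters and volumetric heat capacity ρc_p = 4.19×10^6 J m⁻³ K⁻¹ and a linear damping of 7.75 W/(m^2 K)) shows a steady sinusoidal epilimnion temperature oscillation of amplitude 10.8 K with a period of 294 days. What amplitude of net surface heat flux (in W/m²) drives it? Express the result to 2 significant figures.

250

Areal heat capacity C = ρc_p × D = 4.19×10^6 × 21.1 = 8.84×10^7 J/(m^2 K).
ω = 2π / 2.54×10^7 s = 2.47×10^-7 s⁻¹.
√((Cω)² + λ²) = √((21.9)² + 7.75²) = 23.2 W/(m²·K).
F₀ = A × √((Cω)²+λ²) = 10.8 × 23.2 = 251 W/m².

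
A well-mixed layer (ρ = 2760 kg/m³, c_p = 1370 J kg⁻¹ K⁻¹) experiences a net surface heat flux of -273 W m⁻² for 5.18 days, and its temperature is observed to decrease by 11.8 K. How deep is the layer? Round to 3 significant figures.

2.74 m

Heat input Q = F Δt = -273 × 4.48×10^5 s = -1.22×10^8 J/m².
Required areal heat capacity C = Q / ΔT = 1.04×10^7 J/(m²·K).
Depth D = C / (ρ c_p) = 1.04×10^7 / (2760 × 1370) = 2.74 m.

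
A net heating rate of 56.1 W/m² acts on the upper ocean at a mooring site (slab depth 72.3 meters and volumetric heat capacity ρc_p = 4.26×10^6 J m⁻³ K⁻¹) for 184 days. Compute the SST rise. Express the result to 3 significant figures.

2.90 K

Areal heat capacity C = ρc_p × D = 4.26×10^6 × 72.3 = 3.08×10^8 J m⁻² K⁻¹.
Net heat input Q = F Δt = 56.1 × (184 days × 86400 s/day) = 8.92×10^8 J/m².
ΔT = Q / C = 8.92×10^8 / 3.08×10^8 = 2.90 K.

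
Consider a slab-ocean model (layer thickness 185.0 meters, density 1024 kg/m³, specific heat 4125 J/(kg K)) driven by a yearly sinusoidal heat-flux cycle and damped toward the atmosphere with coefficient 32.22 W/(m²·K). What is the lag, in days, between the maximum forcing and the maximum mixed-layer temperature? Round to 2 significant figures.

79 days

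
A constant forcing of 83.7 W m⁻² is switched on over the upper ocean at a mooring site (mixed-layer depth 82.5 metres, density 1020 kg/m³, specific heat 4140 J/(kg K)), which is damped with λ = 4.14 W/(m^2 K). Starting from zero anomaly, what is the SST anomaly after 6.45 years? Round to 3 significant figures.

Areal heat capacity C = ρ c_p D = 1020 × 4140 × 82.5 = 3.48×10^8 J m⁻² K⁻¹.
τ = C / λ = 3.48×10^8 / 4.14 = 8.42×10^7 s.
Equilibrium anomaly ΔT_eq = F / λ = 83.7 / 4.14 = 20.2 K.
t = 6.45 years = 2.04×10^8 s, so t/τ = 2.42.
ΔT(t) = ΔT_eq (1 − e^(−t/τ)) = 20.2 × (1 − e^−2.42) = 18.4 K.

18.4 K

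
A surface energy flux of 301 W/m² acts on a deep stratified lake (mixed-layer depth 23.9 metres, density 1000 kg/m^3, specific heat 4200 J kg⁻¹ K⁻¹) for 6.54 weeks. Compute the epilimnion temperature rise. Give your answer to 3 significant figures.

11.9 K

Areal heat capacity C = ρ c_p D = 1000 × 4200 × 23.9 = 1.00×10^8 J m⁻² K⁻¹.
Net heat input Q = F Δt = 301 × (6.54 weeks × 6.048×10^5 s/week) = 1.19×10^9 J/m².
ΔT = Q / C = 1.19×10^9 / 1.00×10^8 = 11.9 K.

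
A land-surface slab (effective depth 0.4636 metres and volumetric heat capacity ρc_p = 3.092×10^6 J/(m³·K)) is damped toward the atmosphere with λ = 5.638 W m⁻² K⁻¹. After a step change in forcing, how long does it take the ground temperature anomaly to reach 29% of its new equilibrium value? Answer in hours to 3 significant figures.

24.2 hours

Areal heat capacity C = ρc_p × D = 3.092×10^6 × 0.4636 = 1.43×10^6 J m⁻² K⁻¹.
τ = C / λ = 1.43×10^6 / 5.638 = 2.54×10^5 s.
Fraction reached: 1 − e^(−t/τ) = 0.29 ⇒ t = −τ ln(1 − 0.29) = τ × 0.342.
t = 87100 s = 24.2 hours.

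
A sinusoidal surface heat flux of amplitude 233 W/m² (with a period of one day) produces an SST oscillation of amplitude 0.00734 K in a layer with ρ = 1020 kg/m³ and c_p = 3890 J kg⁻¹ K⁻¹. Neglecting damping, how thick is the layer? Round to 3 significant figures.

ω = 2π / 86400 s = 7.27×10^-5 s⁻¹.
Required C = F₀ / (A ω) = 233 / (0.00734 × 7.27×10^-5) = 4.37×10^8 J/(m²·K).
D = C / (ρ c_p) = 4.37×10^8 / (1020 × 3890) = 110 m.

110 m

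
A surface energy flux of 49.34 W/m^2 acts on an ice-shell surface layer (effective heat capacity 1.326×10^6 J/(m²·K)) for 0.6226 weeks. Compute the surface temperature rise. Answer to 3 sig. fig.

Areal heat capacity C = 1.326×10^6 J/(m²·K) (given).
Net heat input Q = F Δt = 49.34 × (0.6226 weeks × 6.048×10^5 s/week) = 1.86×10^7 J/m².
ΔT = Q / C = 1.86×10^7 / 1.33×10^6 = 14.0 K.

14.0 K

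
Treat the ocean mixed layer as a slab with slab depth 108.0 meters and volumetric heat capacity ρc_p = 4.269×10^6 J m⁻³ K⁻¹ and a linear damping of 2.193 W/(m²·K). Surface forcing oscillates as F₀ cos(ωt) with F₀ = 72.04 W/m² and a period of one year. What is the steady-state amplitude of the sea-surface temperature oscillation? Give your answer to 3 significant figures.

Areal heat capacity C = ρc_p × D = 4.269×10^6 × 108.0 = 4.61×10^8 J/(m²·K).
Angular frequency ω = 2π / T = 2π / 3.15×10^7 s = 1.99×10^-7 s⁻¹.
√((Cω)² + λ²) = √((91.9)² + 2.193²) = 91.9 W/(m²·K).
Amplitude A = F₀ / √((Cω)²+λ²) = 72.04 / 91.9 = 0.784 K.

0.784 K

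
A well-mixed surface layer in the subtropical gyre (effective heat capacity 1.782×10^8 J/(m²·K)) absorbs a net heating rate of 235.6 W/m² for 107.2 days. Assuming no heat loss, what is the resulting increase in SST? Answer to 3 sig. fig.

Areal heat capacity C = 1.782×10^8 J/(m²·K) (given).
Net heat input Q = F Δt = 235.6 × (107.2 days × 86400 s/day) = 2.18×10^9 J/m².
ΔT = Q / C = 2.18×10^9 / 1.78×10^8 = 12.2 K.

12.2 K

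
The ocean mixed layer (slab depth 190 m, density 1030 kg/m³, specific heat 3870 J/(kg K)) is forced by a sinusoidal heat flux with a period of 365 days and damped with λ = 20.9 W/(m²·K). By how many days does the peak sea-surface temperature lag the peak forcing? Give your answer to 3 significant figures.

Areal heat capacity C = ρ c_p D = 1030 × 3870 × 190 = 7.57×10^8 J/(m²·K).
ω = 2π / 3.15×10^7 s = 1.99×10^-7 s⁻¹.
Phase lag φ = arctan(Cω/λ) = arctan(151/20.9) = 1.43 rad.
Time lag = φ / ω = 1.43 / 1.99×10^-7 = 7.19×10^6 s = 83.3 days.

83.3 days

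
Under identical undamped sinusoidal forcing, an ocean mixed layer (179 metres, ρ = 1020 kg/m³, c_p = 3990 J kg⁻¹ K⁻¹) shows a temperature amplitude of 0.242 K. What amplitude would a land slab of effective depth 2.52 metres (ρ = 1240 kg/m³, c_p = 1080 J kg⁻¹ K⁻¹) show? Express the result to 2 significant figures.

C_ocean = 7.28×10^8 J/(m²·K); C_land = 3.37×10^6 J/(m²·K).
A ∝ 1/C ⇒ A_land = A_ocean × C_ocean/C_land = 0.242 × 216 = 52.2 K.

52 K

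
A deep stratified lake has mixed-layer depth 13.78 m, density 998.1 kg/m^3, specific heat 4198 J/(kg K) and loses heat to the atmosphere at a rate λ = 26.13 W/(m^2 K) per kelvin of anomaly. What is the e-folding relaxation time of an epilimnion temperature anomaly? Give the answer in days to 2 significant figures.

Areal heat capacity C = ρ c_p D = 998.1 × 4198 × 13.78 = 5.77×10^7 J m⁻² K⁻¹.
Relaxation time τ = C / λ = 5.77×10^7 / 26.13 = 2.21×10^6 s.
In days: 2.21×10^6 s / (86400 s/day) = 25.6 days.

26 days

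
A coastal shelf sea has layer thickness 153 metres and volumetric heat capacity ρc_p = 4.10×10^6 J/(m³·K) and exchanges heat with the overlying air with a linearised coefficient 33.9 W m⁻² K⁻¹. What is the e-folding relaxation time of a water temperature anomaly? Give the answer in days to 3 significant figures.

214 days

Areal heat capacity C = ρc_p × D = 4.10×10^6 × 153 = 6.27×10^8 J/(m^2 K).
Relaxation time τ = C / λ = 6.27×10^8 / 33.9 = 1.85×10^7 s.
In days: 1.85×10^7 s / (86400 s/day) = 214 days.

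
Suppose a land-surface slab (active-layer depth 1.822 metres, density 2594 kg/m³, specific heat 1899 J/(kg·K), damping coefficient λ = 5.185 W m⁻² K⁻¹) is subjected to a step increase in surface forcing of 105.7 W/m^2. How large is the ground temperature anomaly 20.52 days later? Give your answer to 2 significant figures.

13 K

Areal heat capacity C = ρ c_p D = 2594 × 1899 × 1.822 = 8.98×10^6 J/(m²·K).
τ = C / λ = 8.98×10^6 / 5.185 = 1.73×10^6 s.
Equilibrium anomaly ΔT_eq = F / λ = 105.7 / 5.185 = 20.4 K.
t = 20.52 days = 1.77×10^6 s, so t/τ = 1.02.
ΔT(t) = ΔT_eq (1 − e^(−t/τ)) = 20.4 × (1 − e^−1.02) = 13.1 K.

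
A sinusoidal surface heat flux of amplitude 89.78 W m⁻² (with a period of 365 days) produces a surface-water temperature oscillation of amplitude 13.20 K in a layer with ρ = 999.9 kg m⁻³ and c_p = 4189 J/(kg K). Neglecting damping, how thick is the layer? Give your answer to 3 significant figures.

8.15 m

ω = 2π / 3.15×10^7 s = 1.99×10^-7 s⁻¹.
Required C = F₀ / (A ω) = 89.78 / (13.20 × 1.99×10^-7) = 3.41×10^7 J/(m²·K).
D = C / (ρ c_p) = 3.41×10^7 / (999.9 × 4189) = 8.15 m.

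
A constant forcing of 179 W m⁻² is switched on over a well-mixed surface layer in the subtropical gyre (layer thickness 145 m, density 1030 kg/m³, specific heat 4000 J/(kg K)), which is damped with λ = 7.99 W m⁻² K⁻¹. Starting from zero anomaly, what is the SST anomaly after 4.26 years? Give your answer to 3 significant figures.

Areal heat capacity C = ρ c_p D = 1030 × 4000 × 145 = 5.97×10^8 J/(m²·K).
τ = C / λ = 5.97×10^8 / 7.99 = 7.48×10^7 s.
Equilibrium anomaly ΔT_eq = F / λ = 179 / 7.99 = 22.4 K.
t = 4.26 years = 1.34×10^8 s, so t/τ = 1.80.
ΔT(t) = ΔT_eq (1 − e^(−t/τ)) = 22.4 × (1 − e^−1.80) = 18.7 K.

18.7 K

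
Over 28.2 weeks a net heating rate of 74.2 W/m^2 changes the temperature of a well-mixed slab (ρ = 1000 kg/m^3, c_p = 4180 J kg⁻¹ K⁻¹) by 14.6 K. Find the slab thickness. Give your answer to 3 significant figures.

20.7 m

Heat input Q = F Δt = 74.2 × 1.71×10^7 s = 1.27×10^9 J/m².
Required areal heat capacity C = Q / ΔT = 8.67×10^7 J/(m²·K).
Depth D = C / (ρ c_p) = 8.67×10^7 / (1000 × 4180) = 20.7 m.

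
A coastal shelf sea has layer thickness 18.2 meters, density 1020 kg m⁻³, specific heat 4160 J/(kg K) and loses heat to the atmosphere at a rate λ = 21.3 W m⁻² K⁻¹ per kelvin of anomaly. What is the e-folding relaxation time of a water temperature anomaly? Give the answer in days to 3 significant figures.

Areal heat capacity C = ρ c_p D = 1020 × 4160 × 18.2 = 7.72×10^7 J/(m²·K).
Relaxation time τ = C / λ = 7.72×10^7 / 21.3 = 3.63×10^6 s.
In days: 3.63×10^6 s / (86400 s/day) = 42.0 days.

42.0 days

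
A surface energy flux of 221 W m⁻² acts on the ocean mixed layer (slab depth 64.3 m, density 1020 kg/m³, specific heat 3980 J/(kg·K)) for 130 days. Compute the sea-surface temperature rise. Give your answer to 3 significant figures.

Areal heat capacity C = ρ c_p D = 1020 × 3980 × 64.3 = 2.61×10^8 J m⁻² K⁻¹.
Net heat input Q = F Δt = 221 × (130 days × 86400 s/day) = 2.48×10^9 J/m².
ΔT = Q / C = 2.48×10^9 / 2.61×10^8 = 9.51 K.

9.51 K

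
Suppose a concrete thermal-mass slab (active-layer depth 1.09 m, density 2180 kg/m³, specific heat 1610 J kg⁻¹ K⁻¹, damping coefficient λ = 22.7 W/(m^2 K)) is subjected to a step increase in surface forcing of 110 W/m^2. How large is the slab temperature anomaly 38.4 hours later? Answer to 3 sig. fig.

2.71 K

Areal heat capacity C = ρ c_p D = 2180 × 1610 × 1.09 = 3.83×10^6 J/(m²·K).
τ = C / λ = 3.83×10^6 / 22.7 = 1.69×10^5 s.
Equilibrium anomaly ΔT_eq = F / λ = 110 / 22.7 = 4.85 K.
t = 38.4 hours = 1.38×10^5 s, so t/τ = 0.820.
ΔT(t) = ΔT_eq (1 − e^(−t/τ)) = 4.85 × (1 − e^−0.820) = 2.71 K.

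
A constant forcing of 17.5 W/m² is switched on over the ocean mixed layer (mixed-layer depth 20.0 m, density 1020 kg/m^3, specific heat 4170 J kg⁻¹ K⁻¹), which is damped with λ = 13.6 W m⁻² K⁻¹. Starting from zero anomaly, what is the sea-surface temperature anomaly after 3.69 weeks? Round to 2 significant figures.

0.39 K

Areal heat capacity C = ρ c_p D = 1020 × 4170 × 20.0 = 8.51×10^7 J/(m²·K).
τ = C / λ = 8.51×10^7 / 13.6 = 6.26×10^6 s.
Equilibrium anomaly ΔT_eq = F / λ = 17.5 / 13.6 = 1.29 K.
t = 3.69 weeks = 2.23×10^6 s, so t/τ = 0.357.
ΔT(t) = ΔT_eq (1 − e^(−t/τ)) = 1.29 × (1 − e^−0.357) = 0.386 K.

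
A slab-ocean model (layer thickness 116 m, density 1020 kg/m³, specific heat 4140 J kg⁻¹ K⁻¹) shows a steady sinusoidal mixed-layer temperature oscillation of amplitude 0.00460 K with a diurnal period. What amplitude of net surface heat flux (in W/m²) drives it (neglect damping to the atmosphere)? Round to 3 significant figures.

164

Areal heat capacity C = ρ c_p D = 1020 × 4140 × 116 = 4.90×10^8 J/(m^2 K).
ω = 2π / 86400 s = 7.27×10^-5 s⁻¹.
Cω = 4.90×10^8 × 7.27×10^-5 = 35600 W/(m²·K).
F₀ = A × Cω = 0.00460 × 35600 = 164 W/m².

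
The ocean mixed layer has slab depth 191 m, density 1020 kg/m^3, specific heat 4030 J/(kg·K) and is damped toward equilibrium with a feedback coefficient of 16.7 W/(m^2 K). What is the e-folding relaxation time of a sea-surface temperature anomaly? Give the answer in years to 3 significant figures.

Areal heat capacity C = ρ c_p D = 1020 × 4030 × 191 = 7.85×10^8 J/(m^2 K).
Relaxation time τ = C / λ = 7.85×10^8 / 16.7 = 4.70×10^7 s.
In years: 4.70×10^7 s / (3.156×10^7 s/year) = 1.49 years.

1.49 years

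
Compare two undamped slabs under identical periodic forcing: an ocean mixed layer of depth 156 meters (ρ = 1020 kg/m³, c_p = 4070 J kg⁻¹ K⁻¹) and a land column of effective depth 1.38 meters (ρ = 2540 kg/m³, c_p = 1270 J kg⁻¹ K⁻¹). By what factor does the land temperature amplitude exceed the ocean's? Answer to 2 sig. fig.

150

C_ocean = 1020 × 4070 × 156 = 6.48×10^8 J/(m²·K).
C_land = 2540 × 1270 × 1.38 = 4.45×10^6 J/(m²·K).
Undamped amplitude ∝ 1/C, so A_land/A_ocean = C_ocean/C_land = 145.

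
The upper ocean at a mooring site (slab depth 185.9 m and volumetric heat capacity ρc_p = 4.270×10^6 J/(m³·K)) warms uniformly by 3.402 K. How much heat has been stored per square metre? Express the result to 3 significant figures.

2.70×10^9

Areal heat capacity C = ρc_p × D = 4.270×10^6 × 185.9 = 7.94×10^8 J m⁻² K⁻¹.
ΔQ = C ΔT = 7.94×10^8 × 3.402 = 2.70×10^9 J/m².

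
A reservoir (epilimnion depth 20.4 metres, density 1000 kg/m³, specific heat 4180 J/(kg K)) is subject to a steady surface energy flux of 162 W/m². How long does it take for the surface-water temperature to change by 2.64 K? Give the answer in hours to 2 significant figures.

390 hours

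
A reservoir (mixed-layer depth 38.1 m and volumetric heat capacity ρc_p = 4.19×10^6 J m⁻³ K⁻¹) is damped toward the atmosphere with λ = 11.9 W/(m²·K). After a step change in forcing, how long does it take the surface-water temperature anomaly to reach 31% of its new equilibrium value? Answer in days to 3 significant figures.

Areal heat capacity C = ρc_p × D = 4.19×10^6 × 38.1 = 1.60×10^8 J/(m²·K).
τ = C / λ = 1.60×10^8 / 11.9 = 1.34×10^7 s.
Fraction reached: 1 − e^(−t/τ) = 0.31 ⇒ t = −τ ln(1 − 0.31) = τ × 0.371.
t = 4.98×10^6 s = 57.6 days.

57.6 days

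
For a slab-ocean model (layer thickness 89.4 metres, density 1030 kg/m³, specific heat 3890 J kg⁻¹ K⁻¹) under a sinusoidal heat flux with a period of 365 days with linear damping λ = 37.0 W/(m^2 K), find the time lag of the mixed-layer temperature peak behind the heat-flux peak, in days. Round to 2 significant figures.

63 days

Areal heat capacity C = ρ c_p D = 1030 × 3890 × 89.4 = 3.58×10^8 J/(m^2 K).
ω = 2π / 3.15×10^7 s = 1.99×10^-7 s⁻¹.
Phase lag φ = arctan(Cω/λ) = arctan(71.4/37.0) = 1.09 rad.
Time lag = φ / ω = 1.09 / 1.99×10^-7 = 5.48×10^6 s = 63.5 days.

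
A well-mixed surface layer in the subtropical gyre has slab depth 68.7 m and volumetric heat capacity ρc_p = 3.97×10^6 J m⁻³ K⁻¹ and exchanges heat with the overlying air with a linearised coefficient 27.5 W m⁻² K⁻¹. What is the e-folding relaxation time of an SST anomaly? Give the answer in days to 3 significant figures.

115 days

Areal heat capacity C = ρc_p × D = 3.97×10^6 × 68.7 = 2.73×10^8 J/(m^2 K).
Relaxation time τ = C / λ = 2.73×10^8 / 27.5 = 9.92×10^6 s.
In days: 9.92×10^6 s / (86400 s/day) = 115 days.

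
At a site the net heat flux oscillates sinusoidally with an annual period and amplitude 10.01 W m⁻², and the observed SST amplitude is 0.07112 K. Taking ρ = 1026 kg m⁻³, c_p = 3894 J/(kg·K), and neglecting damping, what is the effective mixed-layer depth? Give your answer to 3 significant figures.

ω = 2π / 3.15×10^7 s = 1.99×10^-7 s⁻¹.
Required C = F₀ / (A ω) = 10.01 / (0.07112 × 1.99×10^-7) = 7.06×10^8 J/(m²·K).
D = C / (ρ c_p) = 7.06×10^8 / (1026 × 3894) = 177 m.

177 m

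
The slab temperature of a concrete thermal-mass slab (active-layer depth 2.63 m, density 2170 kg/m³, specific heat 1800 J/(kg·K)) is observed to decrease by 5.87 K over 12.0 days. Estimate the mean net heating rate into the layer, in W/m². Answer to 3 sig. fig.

Areal heat capacity C = ρ c_p D = 2170 × 1800 × 2.63 = 1.03×10^7 J/(m²·K).
Required heat per unit area: Q = C ΔT = 1.03×10^7 × -5.87 = -6.03×10^7 J/m².
Flux F = Q / Δt = -6.03×10^7 / 1.04×10^6 s = -58.2 W/m².

-58.2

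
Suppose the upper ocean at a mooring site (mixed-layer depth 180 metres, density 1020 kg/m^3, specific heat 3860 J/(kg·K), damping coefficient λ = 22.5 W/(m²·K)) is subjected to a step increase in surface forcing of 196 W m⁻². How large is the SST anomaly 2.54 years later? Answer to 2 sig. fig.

8.0 K

Areal heat capacity C = ρ c_p D = 1020 × 3860 × 180 = 7.09×10^8 J/(m^2 K).
τ = C / λ = 7.09×10^8 / 22.5 = 3.15×10^7 s.
Equilibrium anomaly ΔT_eq = F / λ = 196 / 22.5 = 8.71 K.
t = 2.54 years = 8.02×10^7 s, so t/τ = 2.54.
ΔT(t) = ΔT_eq (1 − e^(−t/τ)) = 8.71 × (1 − e^−2.54) = 8.03 K.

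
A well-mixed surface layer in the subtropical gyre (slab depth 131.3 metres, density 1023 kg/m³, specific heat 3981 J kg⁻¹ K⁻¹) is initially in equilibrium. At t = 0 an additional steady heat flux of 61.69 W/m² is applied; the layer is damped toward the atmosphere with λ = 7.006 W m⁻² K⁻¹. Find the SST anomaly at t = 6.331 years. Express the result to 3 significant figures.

8.16 K

Areal heat capacity C = ρ c_p D = 1023 × 3981 × 131.3 = 5.35×10^8 J/(m^2 K).
τ = C / λ = 5.35×10^8 / 7.006 = 7.63×10^7 s.
Equilibrium anomaly ΔT_eq = F / λ = 61.69 / 7.006 = 8.81 K.
t = 6.331 years = 2.00×10^8 s, so t/τ = 2.62.
ΔT(t) = ΔT_eq (1 − e^(−t/τ)) = 8.81 × (1 − e^−2.62) = 8.16 K.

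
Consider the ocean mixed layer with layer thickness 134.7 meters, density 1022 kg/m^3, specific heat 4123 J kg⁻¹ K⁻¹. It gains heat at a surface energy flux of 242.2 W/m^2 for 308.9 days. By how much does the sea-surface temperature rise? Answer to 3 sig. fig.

Areal heat capacity C = ρ c_p D = 1022 × 4123 × 134.7 = 5.68×10^8 J/(m²·K).
Net heat input Q = F Δt = 242.2 × (308.9 days × 86400 s/day) = 6.46×10^9 J/m².
ΔT = Q / C = 6.46×10^9 / 5.68×10^8 = 11.4 K.

11.4 K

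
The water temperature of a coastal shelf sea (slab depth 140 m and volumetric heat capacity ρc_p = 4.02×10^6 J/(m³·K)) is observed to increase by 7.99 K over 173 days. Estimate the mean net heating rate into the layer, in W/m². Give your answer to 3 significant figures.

Areal heat capacity C = ρc_p × D = 4.02×10^6 × 140 = 5.63×10^8 J/(m^2 K).
Required heat per unit area: Q = C ΔT = 5.63×10^8 × 7.99 = 4.50×10^9 J/m².
Flux F = Q / Δt = 4.50×10^9 / 1.49×10^7 s = 301 W/m².

301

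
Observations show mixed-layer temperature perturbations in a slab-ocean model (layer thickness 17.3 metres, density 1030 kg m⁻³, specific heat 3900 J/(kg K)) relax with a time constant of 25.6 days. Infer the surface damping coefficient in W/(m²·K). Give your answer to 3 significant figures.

Areal heat capacity C = ρ c_p D = 1030 × 3900 × 17.3 = 6.95×10^7 J/(m²·K).
τ = 25.6 days = 2.21×10^6 s.
λ = C / τ = 6.95×10^7 / 2.21×10^6 = 31.4 W/(m²·K).

31.4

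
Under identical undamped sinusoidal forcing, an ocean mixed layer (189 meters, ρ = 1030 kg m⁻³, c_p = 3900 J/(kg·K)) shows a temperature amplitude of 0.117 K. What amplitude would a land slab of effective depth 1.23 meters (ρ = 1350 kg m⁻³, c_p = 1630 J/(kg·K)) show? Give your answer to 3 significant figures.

C_ocean = 7.59×10^8 J/(m²·K); C_land = 2.71×10^6 J/(m²·K).
A ∝ 1/C ⇒ A_land = A_ocean × C_ocean/C_land = 0.117 × 281 = 32.8 K.

32.8 K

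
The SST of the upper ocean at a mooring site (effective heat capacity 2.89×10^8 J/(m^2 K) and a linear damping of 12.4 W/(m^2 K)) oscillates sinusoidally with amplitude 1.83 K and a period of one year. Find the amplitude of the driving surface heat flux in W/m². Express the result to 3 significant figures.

Areal heat capacity C = 2.89×10^8 J/(m^2 K) (given).
ω = 2π / 3.15×10^7 s = 1.99×10^-7 s⁻¹.
√((Cω)² + λ²) = √((57.6)² + 12.4²) = 58.9 W/(m²·K).
F₀ = A × √((Cω)²+λ²) = 1.83 × 58.9 = 108 W/m².

108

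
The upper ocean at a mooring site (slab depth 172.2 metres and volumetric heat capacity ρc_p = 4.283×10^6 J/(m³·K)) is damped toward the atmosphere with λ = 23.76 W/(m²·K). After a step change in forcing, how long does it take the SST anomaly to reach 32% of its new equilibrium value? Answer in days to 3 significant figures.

Areal heat capacity C = ρc_p × D = 4.283×10^6 × 172.2 = 7.38×10^8 J m⁻² K⁻¹.
τ = C / λ = 7.38×10^8 / 23.76 = 3.10×10^7 s.
Fraction reached: 1 − e^(−t/τ) = 0.32 ⇒ t = −τ ln(1 − 0.32) = τ × 0.386.
t = 1.20×10^7 s = 139 days.

139 days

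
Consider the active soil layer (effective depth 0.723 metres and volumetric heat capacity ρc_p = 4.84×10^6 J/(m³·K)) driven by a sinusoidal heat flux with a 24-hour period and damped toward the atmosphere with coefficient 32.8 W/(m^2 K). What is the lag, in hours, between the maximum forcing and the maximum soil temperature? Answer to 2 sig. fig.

Areal heat capacity C = ρc_p × D = 4.84×10^6 × 0.723 = 3.50×10^6 J/(m^2 K).
ω = 2π / 86400 s = 7.27×10^-5 s⁻¹.
Phase lag φ = arctan(Cω/λ) = arctan(254/32.8) = 1.44 rad.
Time lag = φ / ω = 1.44 / 7.27×10^-5 = 19800 s = 5.51 hours.

5.5 hours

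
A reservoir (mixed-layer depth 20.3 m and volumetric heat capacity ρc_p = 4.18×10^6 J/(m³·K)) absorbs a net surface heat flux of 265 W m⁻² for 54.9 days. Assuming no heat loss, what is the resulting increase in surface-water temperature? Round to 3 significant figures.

Areal heat capacity C = ρc_p × D = 4.18×10^6 × 20.3 = 8.49×10^7 J m⁻² K⁻¹.
Net heat input Q = F Δt = 265 × (54.9 days × 86400 s/day) = 1.26×10^9 J/m².
ΔT = Q / C = 1.26×10^9 / 8.49×10^7 = 14.8 K.

14.8 K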